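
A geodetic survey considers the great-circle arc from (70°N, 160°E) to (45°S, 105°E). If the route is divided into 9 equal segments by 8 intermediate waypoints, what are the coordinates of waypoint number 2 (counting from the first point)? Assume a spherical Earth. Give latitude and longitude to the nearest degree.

Write both endpoints as unit vectors p₁, p₂ with components (cos φ cos λ, cos φ sin λ, sin φ).
The central angle between the endpoints is δ = arccos(p₁·p₂) ≈ 2.124 rad (121.7°).
Interpolate at f = 2/9 with slerp weights a = sin((1−f)δ)/sin δ ≈ 1.172, b = sin(fδ)/sin δ ≈ 0.535.
p = a·p₁ + b·p₂ ≈ (-0.474, 0.502, 0.723); φ = arcsin(p_z) ≈ 46.30°, λ = atan2(p_y, p_x) ≈ 133.37°.

≈ (46°N, 133°E)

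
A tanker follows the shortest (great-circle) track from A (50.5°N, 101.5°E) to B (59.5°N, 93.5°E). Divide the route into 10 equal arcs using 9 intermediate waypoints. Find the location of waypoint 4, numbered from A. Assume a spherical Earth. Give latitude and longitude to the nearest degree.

≈ (54°N, 99°E)

Write both endpoints as unit vectors p₁, p₂ with components (cos φ cos λ, cos φ sin λ, sin φ).
The central angle between the endpoints is δ = arccos(p₁·p₂) ≈ 0.176 rad (10.1°).
Interpolate at f = 4/10 with slerp weights a = sin((1−f)δ)/sin δ ≈ 0.602, b = sin(fδ)/sin δ ≈ 0.402.
p = a·p₁ + b·p₂ ≈ (-0.089, 0.579, 0.811); φ = arcsin(p_z) ≈ 54.16°, λ = atan2(p_y, p_x) ≈ 98.72°.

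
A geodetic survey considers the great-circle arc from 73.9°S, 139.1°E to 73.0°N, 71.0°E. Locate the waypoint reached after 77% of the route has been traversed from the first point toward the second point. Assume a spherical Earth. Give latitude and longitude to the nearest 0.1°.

The haversine formula gives a central angle δ ≈ 2.665 rad (152.7°) between the endpoints.
Interpolate at f = 0.77 with slerp weights a = sin((1−f)δ)/sin δ ≈ 1.254, b = sin(fδ)/sin δ ≈ 1.932.
p = a·p₁ + b·p₂ ≈ (-0.079, 0.762, 0.643); φ = arcsin(p_z) ≈ 40.01°, λ = atan2(p_y, p_x) ≈ 95.91°.

≈ 40.0°N, 95.9°E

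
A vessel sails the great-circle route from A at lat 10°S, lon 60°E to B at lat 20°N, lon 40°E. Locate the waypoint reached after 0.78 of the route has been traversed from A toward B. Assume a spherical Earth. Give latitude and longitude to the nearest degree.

≈ lat 13°N, lon 45°E

From cos δ = sin φ₁ sin φ₂ + cos φ₁ cos φ₂ cos Δλ, the central angle is δ ≈ 0.626 rad (35.9°).
Interpolate at f = 0.78 with slerp weights a = sin((1−f)δ)/sin δ ≈ 0.234, b = sin(fδ)/sin δ ≈ 0.801.
p = a·p₁ + b·p₂ ≈ (0.692, 0.683, 0.233); φ = arcsin(p_z) ≈ 13.48°, λ = atan2(p_y, p_x) ≈ 44.66°.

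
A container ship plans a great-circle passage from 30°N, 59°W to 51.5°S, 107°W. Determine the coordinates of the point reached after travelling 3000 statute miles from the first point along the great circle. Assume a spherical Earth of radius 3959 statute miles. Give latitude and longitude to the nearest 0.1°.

≈ 9.5°S, 77.8°W

The haversine formula gives a central angle δ ≈ 1.601 rad (91.8°) between the endpoints. The total great-circle distance is δ·R ≈ 1.601 × 3959 ≈ 6340 mi, so the target fraction is f = 3000/6340 ≈ 0.473.
Interpolate at f ≈ 0.473 with slerp weights a = sin((1−f)δ)/sin δ ≈ 0.747, b = sin(fδ)/sin δ ≈ 0.688.
p = a·p₁ + b·p₂ ≈ (0.208, -0.964, -0.164); φ = arcsin(p_z) ≈ -9.46°, λ = atan2(p_y, p_x) ≈ -77.81°.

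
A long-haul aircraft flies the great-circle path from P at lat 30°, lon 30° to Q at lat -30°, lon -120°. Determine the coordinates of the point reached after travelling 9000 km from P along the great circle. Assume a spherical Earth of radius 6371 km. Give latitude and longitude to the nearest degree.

Write both endpoints as unit vectors p₁, p₂ with components (cos φ cos λ, cos φ sin λ, sin φ).
The central angle between the endpoints is δ = arccos(p₁·p₂) ≈ 2.689 rad (154.1°). The total great-circle distance is δ·R ≈ 2.689 × 6371 ≈ 17135 km, so the target fraction is f = 9000/17135 ≈ 0.525.
Interpolate at f ≈ 0.525 with slerp weights a = sin((1−f)δ)/sin δ ≈ 2.191, b = sin(fδ)/sin δ ≈ 2.260.
p = a·p₁ + b·p₂ ≈ (0.664, -0.747, -0.035); φ = arcsin(p_z) ≈ -2.00°, λ = atan2(p_y, p_x) ≈ -48.34°.

≈ lat -2°, lon -48°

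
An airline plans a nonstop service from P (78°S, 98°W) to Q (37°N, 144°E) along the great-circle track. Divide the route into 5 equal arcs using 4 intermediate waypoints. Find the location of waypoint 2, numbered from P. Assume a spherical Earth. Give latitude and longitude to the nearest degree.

≈ (40°S, 162°E)

Write both endpoints as unit vectors p₁, p₂ with components (cos φ cos λ, cos φ sin λ, sin φ).
The central angle between the endpoints is δ = arccos(p₁·p₂) ≈ 2.300 rad (131.8°).
Interpolate at f = 2/5 with slerp weights a = sin((1−f)δ)/sin δ ≈ 1.317, b = sin(fδ)/sin δ ≈ 1.067.
p = a·p₁ + b·p₂ ≈ (-0.728, 0.230, -0.646); φ = arcsin(p_z) ≈ -40.25°, λ = atan2(p_y, p_x) ≈ 162.47°.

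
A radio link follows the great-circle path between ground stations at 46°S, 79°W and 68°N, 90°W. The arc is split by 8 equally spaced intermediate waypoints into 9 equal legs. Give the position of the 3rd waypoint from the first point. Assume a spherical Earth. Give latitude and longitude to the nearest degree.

The haversine formula gives a central angle δ ≈ 1.995 rad (114.3°) between the endpoints.
Interpolate at f = 3/9 with slerp weights a = sin((1−f)δ)/sin δ ≈ 1.066, b = sin(fδ)/sin δ ≈ 0.677.
p = a·p₁ + b·p₂ ≈ (0.141, -0.980, -0.139); φ = arcsin(p_z) ≈ -7.98°, λ = atan2(p_y, p_x) ≈ -81.80°.

≈ 8°S, 82°W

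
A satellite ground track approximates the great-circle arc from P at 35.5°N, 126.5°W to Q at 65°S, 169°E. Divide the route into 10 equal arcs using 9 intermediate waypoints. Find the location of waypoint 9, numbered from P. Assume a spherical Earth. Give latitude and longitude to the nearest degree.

≈ 57°S, 175°W

Write both endpoints as unit vectors p₁, p₂ with components (cos φ cos λ, cos φ sin λ, sin φ).
The central angle between the endpoints is δ = arccos(p₁·p₂) ≈ 1.959 rad (112.2°).
Interpolate at f = 9/10 with slerp weights a = sin((1−f)δ)/sin δ ≈ 0.210, b = sin(fδ)/sin δ ≈ 1.060.
p = a·p₁ + b·p₂ ≈ (-0.542, -0.052, -0.839); φ = arcsin(p_z) ≈ -57.03°, λ = atan2(p_y, p_x) ≈ -174.51°.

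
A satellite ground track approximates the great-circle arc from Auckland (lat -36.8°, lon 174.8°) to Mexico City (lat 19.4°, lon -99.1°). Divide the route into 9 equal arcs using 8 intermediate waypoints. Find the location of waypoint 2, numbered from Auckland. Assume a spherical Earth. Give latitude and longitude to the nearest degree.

From cos δ = sin φ₁ sin φ₂ + cos φ₁ cos φ₂ cos Δλ, the central angle is δ ≈ 1.719 rad (98.5°).
Interpolate at f = 2/9 with slerp weights a = sin((1−f)δ)/sin δ ≈ 0.984, b = sin(fδ)/sin δ ≈ 0.377.
p = a·p₁ + b·p₂ ≈ (-0.841, -0.280, -0.464); φ = arcsin(p_z) ≈ -27.64°, λ = atan2(p_y, p_x) ≈ -161.60°.

≈ lat -28°, lon -162°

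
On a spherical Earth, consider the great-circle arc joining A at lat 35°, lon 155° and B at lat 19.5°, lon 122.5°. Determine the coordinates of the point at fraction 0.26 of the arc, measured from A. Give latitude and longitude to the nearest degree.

≈ lat 32°, lon 146°

Convert each endpoint to a unit vector on the sphere (x = cos φ cos λ, y = cos φ sin λ, z = sin φ).
The central angle between the endpoints is δ = arccos(p₁·p₂) ≈ 0.569 rad (32.6°).
Interpolate at f = 0.26 with slerp weights a = sin((1−f)δ)/sin δ ≈ 0.759, b = sin(fδ)/sin δ ≈ 0.274.
p = a·p₁ + b·p₂ ≈ (-0.702, 0.480, 0.526); φ = arcsin(p_z) ≈ 31.76°, λ = atan2(p_y, p_x) ≈ 145.62°.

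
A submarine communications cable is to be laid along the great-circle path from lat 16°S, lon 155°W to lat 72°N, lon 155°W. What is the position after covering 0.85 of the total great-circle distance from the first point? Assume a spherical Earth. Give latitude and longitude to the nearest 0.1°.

≈ lat 58.8°N, lon 155.0°W

Convert each endpoint to a unit vector on the sphere (x = cos φ cos λ, y = cos φ sin λ, z = sin φ).
The central angle between the endpoints is δ = arccos(p₁·p₂) ≈ 1.536 rad (88.0°).
Interpolate at f = 0.85 with slerp weights a = sin((1−f)δ)/sin δ ≈ 0.228, b = sin(fδ)/sin δ ≈ 0.966.
p = a·p₁ + b·p₂ ≈ (-0.469, -0.219, 0.855); φ = arcsin(p_z) ≈ 58.80°, λ = atan2(p_y, p_x) ≈ -155.00°.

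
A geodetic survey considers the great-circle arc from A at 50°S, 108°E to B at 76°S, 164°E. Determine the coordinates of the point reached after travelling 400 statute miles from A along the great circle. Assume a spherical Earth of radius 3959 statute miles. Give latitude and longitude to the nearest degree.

≈ 55°S, 112°E

From cos δ = sin φ₁ sin φ₂ + cos φ₁ cos φ₂ cos Δλ, the central angle is δ ≈ 0.591 rad (33.9°). The total great-circle distance is δ·R ≈ 0.591 × 3959 ≈ 2341 mi, so the target fraction is f = 400/2341 ≈ 0.171.
Interpolate at f ≈ 0.171 with slerp weights a = sin((1−f)δ)/sin δ ≈ 0.845, b = sin(fδ)/sin δ ≈ 0.181.
p = a·p₁ + b·p₂ ≈ (-0.210, 0.528, -0.823); φ = arcsin(p_z) ≈ -55.35°, λ = atan2(p_y, p_x) ≈ 111.66°.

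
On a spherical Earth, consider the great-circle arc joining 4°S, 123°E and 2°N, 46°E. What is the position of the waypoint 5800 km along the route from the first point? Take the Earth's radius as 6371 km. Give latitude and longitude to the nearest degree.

≈ 0°N, 71°E

From cos δ = sin φ₁ sin φ₂ + cos φ₁ cos φ₂ cos Δλ, the central angle is δ ≈ 1.347 rad (77.2°). The total great-circle distance is δ·R ≈ 1.347 × 6371 ≈ 8582 km, so the target fraction is f = 5800/8582 ≈ 0.676.
Interpolate at f ≈ 0.676 with slerp weights a = sin((1−f)δ)/sin δ ≈ 0.434, b = sin(fδ)/sin δ ≈ 0.810.
p = a·p₁ + b·p₂ ≈ (0.327, 0.945, -0.002); φ = arcsin(p_z) ≈ -0.11°, λ = atan2(p_y, p_x) ≈ 70.94°.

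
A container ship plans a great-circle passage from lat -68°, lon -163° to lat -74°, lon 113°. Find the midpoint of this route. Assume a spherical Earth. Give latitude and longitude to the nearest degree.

Convert each endpoint to a unit vector on the sphere (x = cos φ cos λ, y = cos φ sin λ, z = sin φ).
The central angle between the endpoints is δ = arccos(p₁·p₂) ≈ 0.446 rad (25.6°).
Interpolate at f = 1/2 with slerp weights a = sin((1−f)δ)/sin δ ≈ 0.513, b = sin(fδ)/sin δ ≈ 0.513.
p = a·p₁ + b·p₂ ≈ (-0.239, 0.074, -0.968); φ = arcsin(p_z) ≈ -75.52°, λ = atan2(p_y, p_x) ≈ 162.80°.

≈ lat -76°, lon 163°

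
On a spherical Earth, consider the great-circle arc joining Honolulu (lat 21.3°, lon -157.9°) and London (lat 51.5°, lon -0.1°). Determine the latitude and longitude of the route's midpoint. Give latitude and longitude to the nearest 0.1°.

Convert each endpoint to a unit vector on the sphere (x = cos φ cos λ, y = cos φ sin λ, z = sin φ).
The central angle between the endpoints is δ = arccos(p₁·p₂) ≈ 1.826 rad (104.6°).
Interpolate at f = 1/2 with slerp weights a = sin((1−f)δ)/sin δ ≈ 0.818, b = sin(fδ)/sin δ ≈ 0.818.
p = a·p₁ + b·p₂ ≈ (-0.197, -0.288, 0.937); φ = arcsin(p_z) ≈ 69.60°, λ = atan2(p_y, p_x) ≈ -124.40°.

≈ lat 69.6°, lon -124.4°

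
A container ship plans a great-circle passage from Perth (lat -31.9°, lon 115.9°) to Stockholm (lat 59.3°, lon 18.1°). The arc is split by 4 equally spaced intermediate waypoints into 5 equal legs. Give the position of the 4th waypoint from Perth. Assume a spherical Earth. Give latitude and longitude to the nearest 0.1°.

Write both endpoints as unit vectors p₁, p₂ with components (cos φ cos λ, cos φ sin λ, sin φ).
The central angle between the endpoints is δ = arccos(p₁·p₂) ≈ 2.110 rad (120.9°).
Interpolate at f = 4/5 with slerp weights a = sin((1−f)δ)/sin δ ≈ 0.477, b = sin(fδ)/sin δ ≈ 1.157.
p = a·p₁ + b·p₂ ≈ (0.385, 0.548, 0.743); φ = arcsin(p_z) ≈ 47.97°, λ = atan2(p_y, p_x) ≈ 54.94°.

≈ lat 48.0°, lon 54.9°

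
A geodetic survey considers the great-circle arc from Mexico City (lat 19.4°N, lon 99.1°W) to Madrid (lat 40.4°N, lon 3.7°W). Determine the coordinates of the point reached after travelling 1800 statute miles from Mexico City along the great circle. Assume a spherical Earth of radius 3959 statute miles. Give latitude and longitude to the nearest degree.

Convert each endpoint to a unit vector on the sphere (x = cos φ cos λ, y = cos φ sin λ, z = sin φ).
The central angle between the endpoints is δ = arccos(p₁·p₂) ≈ 1.423 rad (81.5°). The total great-circle distance is δ·R ≈ 1.423 × 3959 ≈ 5632 mi, so the target fraction is f = 1800/5632 ≈ 0.320.
Interpolate at f ≈ 0.320 with slerp weights a = sin((1−f)δ)/sin δ ≈ 0.833, b = sin(fδ)/sin δ ≈ 0.444.
p = a·p₁ + b·p₂ ≈ (0.213, -0.797, 0.564); φ = arcsin(p_z) ≈ 34.36°, λ = atan2(p_y, p_x) ≈ -75.03°.

≈ lat 34°N, lon 75°W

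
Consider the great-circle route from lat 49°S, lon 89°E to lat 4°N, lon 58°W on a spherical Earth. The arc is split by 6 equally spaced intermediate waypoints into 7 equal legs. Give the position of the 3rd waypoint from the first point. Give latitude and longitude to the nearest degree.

≈ lat 56°S, lon 8°W

Write both endpoints as unit vectors p₁, p₂ with components (cos φ cos λ, cos φ sin λ, sin φ).
The central angle between the endpoints is δ = arccos(p₁·p₂) ≈ 2.216 rad (127.0°).
Interpolate at f = 3/7 with slerp weights a = sin((1−f)δ)/sin δ ≈ 1.194, b = sin(fδ)/sin δ ≈ 1.018.
p = a·p₁ + b·p₂ ≈ (0.552, -0.078, -0.830); φ = arcsin(p_z) ≈ -56.13°, λ = atan2(p_y, p_x) ≈ -8.04°.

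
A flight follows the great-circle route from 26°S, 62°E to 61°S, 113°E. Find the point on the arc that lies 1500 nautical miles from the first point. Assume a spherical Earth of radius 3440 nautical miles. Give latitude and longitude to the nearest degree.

From cos δ = sin φ₁ sin φ₂ + cos φ₁ cos φ₂ cos Δλ, the central angle is δ ≈ 0.853 rad (48.9°). The total great-circle distance is δ·R ≈ 0.853 × 3440 ≈ 2935 nmi, so the target fraction is f = 1500/2935 ≈ 0.511.
Interpolate at f ≈ 0.511 with slerp weights a = sin((1−f)δ)/sin δ ≈ 0.538, b = sin(fδ)/sin δ ≈ 0.561.
p = a·p₁ + b·p₂ ≈ (0.121, 0.677, -0.726); φ = arcsin(p_z) ≈ -46.56°, λ = atan2(p_y, p_x) ≈ 79.89°.

≈ 47°S, 80°E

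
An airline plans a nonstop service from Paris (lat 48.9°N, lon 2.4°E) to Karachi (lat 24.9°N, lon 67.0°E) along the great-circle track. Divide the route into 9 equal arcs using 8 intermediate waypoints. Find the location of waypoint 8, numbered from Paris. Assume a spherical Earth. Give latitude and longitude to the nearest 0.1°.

≈ lat 29.0°N, lon 61.9°E

Write both endpoints as unit vectors p₁, p₂ with components (cos φ cos λ, cos φ sin λ, sin φ).
The central angle between the endpoints is δ = arccos(p₁·p₂) ≈ 0.961 rad (55.0°).
Interpolate at f = 8/9 with slerp weights a = sin((1−f)δ)/sin δ ≈ 0.130, b = sin(fδ)/sin δ ≈ 0.920.
p = a·p₁ + b·p₂ ≈ (0.411, 0.772, 0.485); φ = arcsin(p_z) ≈ 29.03°, λ = atan2(p_y, p_x) ≈ 61.94°.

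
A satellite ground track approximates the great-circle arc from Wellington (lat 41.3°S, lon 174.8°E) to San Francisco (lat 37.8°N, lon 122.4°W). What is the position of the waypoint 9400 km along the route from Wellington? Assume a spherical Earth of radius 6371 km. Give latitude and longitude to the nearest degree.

The haversine formula gives a central angle δ ≈ 1.704 rad (97.7°) between the endpoints. The total great-circle distance is δ·R ≈ 1.704 × 6371 ≈ 10859 km, so the target fraction is f = 9400/10859 ≈ 0.866.
Interpolate at f ≈ 0.866 with slerp weights a = sin((1−f)δ)/sin δ ≈ 0.229, b = sin(fδ)/sin δ ≈ 1.004.
p = a·p₁ + b·p₂ ≈ (-0.597, -0.654, 0.464); φ = arcsin(p_z) ≈ 27.68°, λ = atan2(p_y, p_x) ≈ -132.35°.

≈ lat 28°N, lon 132°W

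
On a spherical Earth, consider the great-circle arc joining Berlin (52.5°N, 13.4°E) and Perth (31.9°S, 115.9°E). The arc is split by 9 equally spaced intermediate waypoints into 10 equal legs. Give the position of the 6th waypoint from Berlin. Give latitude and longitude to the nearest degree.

Write both endpoints as unit vectors p₁, p₂ with components (cos φ cos λ, cos φ sin λ, sin φ).
The central angle between the endpoints is δ = arccos(p₁·p₂) ≈ 2.131 rad (122.1°).
Interpolate at f = 6/10 with slerp weights a = sin((1−f)δ)/sin δ ≈ 0.888, b = sin(fδ)/sin δ ≈ 1.130.
p = a·p₁ + b·p₂ ≈ (0.107, 0.988, 0.108); φ = arcsin(p_z) ≈ 6.18°, λ = atan2(p_y, p_x) ≈ 83.82°.

≈ 6°N, 84°E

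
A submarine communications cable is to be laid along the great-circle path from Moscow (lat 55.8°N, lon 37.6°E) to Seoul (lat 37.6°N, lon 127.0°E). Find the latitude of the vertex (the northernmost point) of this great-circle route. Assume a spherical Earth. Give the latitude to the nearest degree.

The great circle lies in the plane with unit normal n̂ = (p₁ × p₂)/|p₁ × p₂|.
Here n̂_z ≈ +0.517; the vertex latitude is φ_max = arccos|n̂_z| ≈ 58.8°.
Check via Clairaut: cos φ_max = |cos φ₁| · sin C = cos(55.8°)·sin(67.0°) ≈ 0.517, again giving ≈ 58.8°.

≈ 59°N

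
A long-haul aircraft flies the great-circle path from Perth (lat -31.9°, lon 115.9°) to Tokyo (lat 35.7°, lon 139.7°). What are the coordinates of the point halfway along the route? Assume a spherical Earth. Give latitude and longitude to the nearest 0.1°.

≈ lat 1.9°, lon 127.5°

Write both endpoints as unit vectors p₁, p₂ with components (cos φ cos λ, cos φ sin λ, sin φ).
The central angle between the endpoints is δ = arccos(p₁·p₂) ≈ 1.242 rad (71.2°).
Interpolate at f = 1/2 with slerp weights a = sin((1−f)δ)/sin δ ≈ 0.615, b = sin(fδ)/sin δ ≈ 0.615.
p = a·p₁ + b·p₂ ≈ (-0.609, 0.793, 0.034); φ = arcsin(p_z) ≈ 1.94°, λ = atan2(p_y, p_x) ≈ 127.53°.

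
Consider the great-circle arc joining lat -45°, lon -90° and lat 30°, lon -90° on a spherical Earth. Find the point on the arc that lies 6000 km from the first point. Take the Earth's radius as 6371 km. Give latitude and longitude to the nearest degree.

The haversine formula gives a central angle δ ≈ 1.309 rad (75.0°) between the endpoints. The total great-circle distance is δ·R ≈ 1.309 × 6371 ≈ 8340 km, so the target fraction is f = 6000/8340 ≈ 0.719.
Interpolate at f ≈ 0.719 with slerp weights a = sin((1−f)δ)/sin δ ≈ 0.372, b = sin(fδ)/sin δ ≈ 0.837.
p = a·p₁ + b·p₂ ≈ (0.000, -0.988, 0.156); φ = arcsin(p_z) ≈ 8.96°, λ = atan2(p_y, p_x) ≈ -90.00°.

≈ lat 9°, lon -90°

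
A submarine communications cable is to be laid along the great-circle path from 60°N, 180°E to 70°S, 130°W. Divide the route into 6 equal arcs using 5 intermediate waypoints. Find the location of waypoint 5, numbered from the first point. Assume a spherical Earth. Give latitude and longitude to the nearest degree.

≈ 49°S, 148°W

Write both endpoints as unit vectors p₁, p₂ with components (cos φ cos λ, cos φ sin λ, sin φ).
The central angle between the endpoints is δ = arccos(p₁·p₂) ≈ 2.352 rad (134.7°).
Interpolate at f = 5/6 with slerp weights a = sin((1−f)δ)/sin δ ≈ 0.538, b = sin(fδ)/sin δ ≈ 1.303.
p = a·p₁ + b·p₂ ≈ (-0.555, -0.341, -0.758); φ = arcsin(p_z) ≈ -49.32°, λ = atan2(p_y, p_x) ≈ -148.42°.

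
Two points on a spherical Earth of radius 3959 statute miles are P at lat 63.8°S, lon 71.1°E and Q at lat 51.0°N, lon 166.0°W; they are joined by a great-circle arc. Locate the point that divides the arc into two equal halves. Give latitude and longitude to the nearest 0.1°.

The haversine formula gives a central angle δ ≈ 2.583 rad (148.0°) between the endpoints.
Interpolate at f = 1/2 with slerp weights a = sin((1−f)δ)/sin δ ≈ 1.815, b = sin(fδ)/sin δ ≈ 1.815.
p = a·p₁ + b·p₂ ≈ (-0.849, 0.482, -0.218); φ = arcsin(p_z) ≈ -12.59°, λ = atan2(p_y, p_x) ≈ 150.42°.

≈ lat 12.6°S, lon 150.4°E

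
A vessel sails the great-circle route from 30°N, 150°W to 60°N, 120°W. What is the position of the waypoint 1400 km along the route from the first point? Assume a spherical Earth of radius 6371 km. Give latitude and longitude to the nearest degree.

≈ 41°N, 143°W

Convert each endpoint to a unit vector on the sphere (x = cos φ cos λ, y = cos φ sin λ, z = sin φ).
The central angle between the endpoints is δ = arccos(p₁·p₂) ≈ 0.630 rad (36.1°). The total great-circle distance is δ·R ≈ 0.630 × 6371 ≈ 4014 km, so the target fraction is f = 1400/4014 ≈ 0.349.
Interpolate at f ≈ 0.349 with slerp weights a = sin((1−f)δ)/sin δ ≈ 0.677, b = sin(fδ)/sin δ ≈ 0.370.
p = a·p₁ + b·p₂ ≈ (-0.600, -0.453, 0.659); φ = arcsin(p_z) ≈ 41.22°, λ = atan2(p_y, p_x) ≈ -142.94°.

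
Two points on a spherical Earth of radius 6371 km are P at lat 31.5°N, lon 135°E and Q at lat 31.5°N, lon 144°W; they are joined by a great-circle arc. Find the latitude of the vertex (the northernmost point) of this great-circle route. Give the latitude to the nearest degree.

The great circle lies in the plane with unit normal n̂ = (p₁ × p₂)/|p₁ × p₂|.
Here n̂_z ≈ +0.779; the vertex latitude is φ_max = arccos|n̂_z| ≈ 38.9°.
Check via Clairaut: cos φ_max = |cos φ₁| · sin C = cos(31.5°)·sin(66.0°) ≈ 0.779, again giving ≈ 38.9°.

≈ 39°N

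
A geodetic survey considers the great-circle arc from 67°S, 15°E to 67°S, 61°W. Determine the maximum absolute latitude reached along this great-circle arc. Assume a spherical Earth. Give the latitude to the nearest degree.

≈ 72°S

The great circle lies in the plane with unit normal n̂ = (p₁ × p₂)/|p₁ × p₂|.
Here n̂_z ≈ -0.317; the vertex latitude is φ_max = arccos|n̂_z| ≈ 71.5°.
Check via Clairaut: cos φ_max = |cos φ₁| · sin C = cos(67.0°)·sin(125.7°) ≈ 0.317, again giving ≈ 71.5°.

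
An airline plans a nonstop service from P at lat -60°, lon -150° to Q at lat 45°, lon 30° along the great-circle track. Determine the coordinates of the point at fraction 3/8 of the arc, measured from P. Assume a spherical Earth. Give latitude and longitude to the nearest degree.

From cos δ = sin φ₁ sin φ₂ + cos φ₁ cos φ₂ cos Δλ, the central angle is δ ≈ 2.880 rad (165.0°).
Interpolate at f = 3/8 with slerp weights a = sin((1−f)δ)/sin δ ≈ 3.763, b = sin(fδ)/sin δ ≈ 3.407.
p = a·p₁ + b·p₂ ≈ (0.457, 0.264, -0.849); φ = arcsin(p_z) ≈ -58.13°, λ = atan2(p_y, p_x) ≈ 30.00°.

≈ lat -58°, lon 30°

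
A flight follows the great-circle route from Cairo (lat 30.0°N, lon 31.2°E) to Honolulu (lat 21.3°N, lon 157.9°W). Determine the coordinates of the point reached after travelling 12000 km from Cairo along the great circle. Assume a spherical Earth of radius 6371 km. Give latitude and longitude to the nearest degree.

≈ lat 41°N, lon 162°W

From cos δ = sin φ₁ sin φ₂ + cos φ₁ cos φ₂ cos Δλ, the central angle is δ ≈ 2.233 rad (128.0°). The total great-circle distance is δ·R ≈ 2.233 × 6371 ≈ 14228 km, so the target fraction is f = 12000/14228 ≈ 0.843.
Interpolate at f ≈ 0.843 with slerp weights a = sin((1−f)δ)/sin δ ≈ 0.435, b = sin(fδ)/sin δ ≈ 1.207.
p = a·p₁ + b·p₂ ≈ (-0.720, -0.228, 0.656); φ = arcsin(p_z) ≈ 40.97°, λ = atan2(p_y, p_x) ≈ -162.42°.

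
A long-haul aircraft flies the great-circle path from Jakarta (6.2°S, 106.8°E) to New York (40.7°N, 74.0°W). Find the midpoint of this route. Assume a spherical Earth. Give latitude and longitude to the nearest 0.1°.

From cos δ = sin φ₁ sin φ₂ + cos φ₁ cos φ₂ cos Δλ, the central angle is δ ≈ 2.539 rad (145.5°).
Interpolate at f = 1/2 with slerp weights a = sin((1−f)δ)/sin δ ≈ 1.686, b = sin(fδ)/sin δ ≈ 1.686.
p = a·p₁ + b·p₂ ≈ (-0.132, 0.376, 0.917); φ = arcsin(p_z) ≈ 66.52°, λ = atan2(p_y, p_x) ≈ 109.37°.

≈ (66.5°N, 109.4°E)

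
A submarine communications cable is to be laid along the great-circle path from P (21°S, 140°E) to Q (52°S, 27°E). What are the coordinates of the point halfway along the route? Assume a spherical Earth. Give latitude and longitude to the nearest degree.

≈ (52°S, 101°E)

The haversine formula gives a central angle δ ≈ 1.513 rad (86.7°) between the endpoints.
Interpolate at f = 1/2 with slerp weights a = sin((1−f)δ)/sin δ ≈ 0.688, b = sin(fδ)/sin δ ≈ 0.688.
p = a·p₁ + b·p₂ ≈ (-0.115, 0.605, -0.788); φ = arcsin(p_z) ≈ -52.01°, λ = atan2(p_y, p_x) ≈ 100.73°.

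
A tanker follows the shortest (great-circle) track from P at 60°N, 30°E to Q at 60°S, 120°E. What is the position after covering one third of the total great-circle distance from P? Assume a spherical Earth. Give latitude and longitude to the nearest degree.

≈ 21°N, 66°E

Write both endpoints as unit vectors p₁, p₂ with components (cos φ cos λ, cos φ sin λ, sin φ).
The central angle between the endpoints is δ = arccos(p₁·p₂) ≈ 2.419 rad (138.6°).
Interpolate at f = 1/3 with slerp weights a = sin((1−f)δ)/sin δ ≈ 1.511, b = sin(fδ)/sin δ ≈ 1.091.
p = a·p₁ + b·p₂ ≈ (0.381, 0.850, 0.363); φ = arcsin(p_z) ≈ 21.30°, λ = atan2(p_y, p_x) ≈ 65.84°.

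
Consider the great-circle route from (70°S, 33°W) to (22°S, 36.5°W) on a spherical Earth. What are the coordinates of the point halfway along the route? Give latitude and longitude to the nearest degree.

≈ (46°S, 36°W)

Write both endpoints as unit vectors p₁, p₂ with components (cos φ cos λ, cos φ sin λ, sin φ).
The central angle between the endpoints is δ = arccos(p₁·p₂) ≈ 0.839 rad (48.0°).
Interpolate at f = 1/2 with slerp weights a = sin((1−f)δ)/sin δ ≈ 0.547, b = sin(fδ)/sin δ ≈ 0.547.
p = a·p₁ + b·p₂ ≈ (0.565, -0.404, -0.719); φ = arcsin(p_z) ≈ -46.01°, λ = atan2(p_y, p_x) ≈ -35.56°.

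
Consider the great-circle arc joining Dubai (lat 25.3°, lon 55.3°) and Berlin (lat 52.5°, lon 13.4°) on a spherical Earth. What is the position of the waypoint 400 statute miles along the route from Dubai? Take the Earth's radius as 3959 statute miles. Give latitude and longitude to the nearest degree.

≈ lat 30°, lon 51°

Write both endpoints as unit vectors p₁, p₂ with components (cos φ cos λ, cos φ sin λ, sin φ).
The central angle between the endpoints is δ = arccos(p₁·p₂) ≈ 0.725 rad (41.5°). The total great-circle distance is δ·R ≈ 0.725 × 3959 ≈ 2869 mi, so the target fraction is f = 400/2869 ≈ 0.139.
Interpolate at f ≈ 0.139 with slerp weights a = sin((1−f)δ)/sin δ ≈ 0.881, b = sin(fδ)/sin δ ≈ 0.152.
p = a·p₁ + b·p₂ ≈ (0.544, 0.676, 0.497); φ = arcsin(p_z) ≈ 29.82°, λ = atan2(p_y, p_x) ≈ 51.21°.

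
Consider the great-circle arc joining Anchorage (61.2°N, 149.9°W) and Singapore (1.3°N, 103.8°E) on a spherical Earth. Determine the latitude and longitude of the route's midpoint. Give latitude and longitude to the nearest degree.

From cos δ = sin φ₁ sin φ₂ + cos φ₁ cos φ₂ cos Δλ, the central angle is δ ≈ 1.686 rad (96.6°).
Interpolate at f = 1/2 with slerp weights a = sin((1−f)δ)/sin δ ≈ 0.752, b = sin(fδ)/sin δ ≈ 0.752.
p = a·p₁ + b·p₂ ≈ (-0.493, 0.548, 0.676); φ = arcsin(p_z) ≈ 42.52°, λ = atan2(p_y, p_x) ≈ 131.94°.

≈ 43°N, 132°E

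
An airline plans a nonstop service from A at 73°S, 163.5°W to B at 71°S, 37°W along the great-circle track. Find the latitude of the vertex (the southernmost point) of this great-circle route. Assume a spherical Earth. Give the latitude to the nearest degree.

≈ 82°S

The great circle lies in the plane with unit normal n̂ = (p₁ × p₂)/|p₁ × p₂|.
Here n̂_z ≈ +0.144; the vertex latitude is φ_max = arccos|n̂_z| ≈ 81.7°.
Check via Clairaut: cos φ_max = |cos φ₁| · sin C = cos(73.0°)·sin(150.5°) ≈ 0.144, again giving ≈ 81.7°.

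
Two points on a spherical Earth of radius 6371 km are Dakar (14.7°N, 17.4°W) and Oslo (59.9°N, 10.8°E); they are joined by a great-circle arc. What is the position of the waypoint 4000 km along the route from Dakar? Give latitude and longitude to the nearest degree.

From cos δ = sin φ₁ sin φ₂ + cos φ₁ cos φ₂ cos Δλ, the central angle is δ ≈ 0.867 rad (49.7°). The total great-circle distance is δ·R ≈ 0.867 × 6371 ≈ 5524 km, so the target fraction is f = 4000/5524 ≈ 0.724.
Interpolate at f ≈ 0.724 with slerp weights a = sin((1−f)δ)/sin δ ≈ 0.311, b = sin(fδ)/sin δ ≈ 0.770.
p = a·p₁ + b·p₂ ≈ (0.666, -0.017, 0.745); φ = arcsin(p_z) ≈ 48.19°, λ = atan2(p_y, p_x) ≈ -1.50°.

≈ 48°N, 2°W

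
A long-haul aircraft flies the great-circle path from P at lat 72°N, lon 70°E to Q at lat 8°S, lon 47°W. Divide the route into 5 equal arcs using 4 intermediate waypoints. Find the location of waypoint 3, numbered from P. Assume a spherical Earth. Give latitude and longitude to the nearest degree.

≈ lat 32°N, lon 34°W

The haversine formula gives a central angle δ ≈ 1.846 rad (105.7°) between the endpoints.
Interpolate at f = 3/5 with slerp weights a = sin((1−f)δ)/sin δ ≈ 0.699, b = sin(fδ)/sin δ ≈ 0.929.
p = a·p₁ + b·p₂ ≈ (0.702, -0.470, 0.536); φ = arcsin(p_z) ≈ 32.39°, λ = atan2(p_y, p_x) ≈ -33.82°.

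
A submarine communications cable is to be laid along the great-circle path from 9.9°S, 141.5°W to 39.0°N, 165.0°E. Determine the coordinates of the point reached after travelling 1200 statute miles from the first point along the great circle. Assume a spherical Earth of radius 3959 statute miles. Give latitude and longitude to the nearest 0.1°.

≈ 3.2°N, 153.0°W

From cos δ = sin φ₁ sin φ₂ + cos φ₁ cos φ₂ cos Δλ, the central angle is δ ≈ 1.216 rad (69.7°). The total great-circle distance is δ·R ≈ 1.216 × 3959 ≈ 4815 mi, so the target fraction is f = 1200/4815 ≈ 0.249.
Interpolate at f ≈ 0.249 with slerp weights a = sin((1−f)δ)/sin δ ≈ 0.844, b = sin(fδ)/sin δ ≈ 0.318.
p = a·p₁ + b·p₂ ≈ (-0.890, -0.454, 0.055); φ = arcsin(p_z) ≈ 3.16°, λ = atan2(p_y, p_x) ≈ -152.99°.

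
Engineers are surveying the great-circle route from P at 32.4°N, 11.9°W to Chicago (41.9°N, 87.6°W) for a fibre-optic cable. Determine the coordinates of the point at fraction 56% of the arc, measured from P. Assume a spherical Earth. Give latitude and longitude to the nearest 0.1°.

Write both endpoints as unit vectors p₁, p₂ with components (cos φ cos λ, cos φ sin λ, sin φ).
The central angle between the endpoints is δ = arccos(p₁·p₂) ≈ 1.032 rad (59.1°).
Interpolate at f = 0.56 with slerp weights a = sin((1−f)δ)/sin δ ≈ 0.511, b = sin(fδ)/sin δ ≈ 0.636.
p = a·p₁ + b·p₂ ≈ (0.442, -0.562, 0.699); φ = arcsin(p_z) ≈ 44.34°, λ = atan2(p_y, p_x) ≈ -51.83°.

≈ 44.3°N, 51.8°W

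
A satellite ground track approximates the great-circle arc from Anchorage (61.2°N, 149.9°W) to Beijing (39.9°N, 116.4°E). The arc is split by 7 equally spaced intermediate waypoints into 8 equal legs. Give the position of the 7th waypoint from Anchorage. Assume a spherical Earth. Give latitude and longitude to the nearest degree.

Convert each endpoint to a unit vector on the sphere (x = cos φ cos λ, y = cos φ sin λ, z = sin φ).
The central angle between the endpoints is δ = arccos(p₁·p₂) ≈ 1.002 rad (57.4°).
Interpolate at f = 7/8 with slerp weights a = sin((1−f)δ)/sin δ ≈ 0.148, b = sin(fδ)/sin δ ≈ 0.912.
p = a·p₁ + b·p₂ ≈ (-0.373, 0.591, 0.715); φ = arcsin(p_z) ≈ 45.66°, λ = atan2(p_y, p_x) ≈ 122.25°.

≈ 46°N, 122°E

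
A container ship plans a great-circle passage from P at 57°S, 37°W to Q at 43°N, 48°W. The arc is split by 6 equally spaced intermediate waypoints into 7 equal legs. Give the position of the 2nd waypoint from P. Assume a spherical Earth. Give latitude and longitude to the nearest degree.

Convert each endpoint to a unit vector on the sphere (x = cos φ cos λ, y = cos φ sin λ, z = sin φ).
The central angle between the endpoints is δ = arccos(p₁·p₂) ≈ 1.753 rad (100.4°).
Interpolate at f = 2/7 with slerp weights a = sin((1−f)δ)/sin δ ≈ 0.966, b = sin(fδ)/sin δ ≈ 0.488.
p = a·p₁ + b·p₂ ≈ (0.659, -0.582, -0.477); φ = arcsin(p_z) ≈ -28.48°, λ = atan2(p_y, p_x) ≈ -41.45°.

≈ 28°S, 41°W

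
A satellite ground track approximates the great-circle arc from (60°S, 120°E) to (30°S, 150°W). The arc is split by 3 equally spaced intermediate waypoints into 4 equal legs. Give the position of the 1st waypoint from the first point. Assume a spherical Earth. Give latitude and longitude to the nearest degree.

Convert each endpoint to a unit vector on the sphere (x = cos φ cos λ, y = cos φ sin λ, z = sin φ).
The central angle between the endpoints is δ = arccos(p₁·p₂) ≈ 1.123 rad (64.3°).
Interpolate at f = 1/4 with slerp weights a = sin((1−f)δ)/sin δ ≈ 0.828, b = sin(fδ)/sin δ ≈ 0.307.
p = a·p₁ + b·p₂ ≈ (-0.437, 0.225, -0.871); φ = arcsin(p_z) ≈ -60.52°, λ = atan2(p_y, p_x) ≈ 152.75°.

≈ (61°S, 153°E)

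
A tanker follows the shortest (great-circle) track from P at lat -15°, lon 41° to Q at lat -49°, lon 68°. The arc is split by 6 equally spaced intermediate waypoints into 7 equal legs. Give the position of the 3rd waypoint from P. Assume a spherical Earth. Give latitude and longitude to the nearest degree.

≈ lat -30°, lon 50°

The haversine formula gives a central angle δ ≈ 0.708 rad (40.5°) between the endpoints.
Interpolate at f = 3/7 with slerp weights a = sin((1−f)δ)/sin δ ≈ 0.605, b = sin(fδ)/sin δ ≈ 0.459.
p = a·p₁ + b·p₂ ≈ (0.554, 0.663, -0.503); φ = arcsin(p_z) ≈ -30.22°, λ = atan2(p_y, p_x) ≈ 50.11°.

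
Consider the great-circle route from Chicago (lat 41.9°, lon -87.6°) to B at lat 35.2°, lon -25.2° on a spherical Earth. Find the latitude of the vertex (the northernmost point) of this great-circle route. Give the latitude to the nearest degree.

The great circle lies in the plane with unit normal n̂ = (p₁ × p₂)/|p₁ × p₂|.
Here n̂_z ≈ +0.723; the vertex latitude is φ_max = arccos|n̂_z| ≈ 43.7°.
Check via Clairaut: cos φ_max = |cos φ₁| · sin C = cos(41.9°)·sin(76.3°) ≈ 0.723, again giving ≈ 43.7°.

≈ 44°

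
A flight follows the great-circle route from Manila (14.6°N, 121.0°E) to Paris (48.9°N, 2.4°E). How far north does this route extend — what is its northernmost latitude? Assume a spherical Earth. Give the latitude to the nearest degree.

≈ 56°N

The great circle lies in the plane with unit normal n̂ = (p₁ × p₂)/|p₁ × p₂|.
Here n̂_z ≈ -0.562; the vertex latitude is φ_max = arccos|n̂_z| ≈ 55.8°.
Check via Clairaut: cos φ_max = |cos φ₁| · sin C = cos(14.6°)·sin(35.5°) ≈ 0.562, again giving ≈ 55.8°.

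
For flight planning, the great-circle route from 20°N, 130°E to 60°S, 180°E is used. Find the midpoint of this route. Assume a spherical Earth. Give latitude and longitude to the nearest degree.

The haversine formula gives a central angle δ ≈ 1.565 rad (89.7°) between the endpoints.
Interpolate at f = 1/2 with slerp weights a = sin((1−f)δ)/sin δ ≈ 0.705, b = sin(fδ)/sin δ ≈ 0.705.
p = a·p₁ + b·p₂ ≈ (-0.778, 0.508, -0.369); φ = arcsin(p_z) ≈ -21.68°, λ = atan2(p_y, p_x) ≈ 146.89°.

≈ 22°S, 147°E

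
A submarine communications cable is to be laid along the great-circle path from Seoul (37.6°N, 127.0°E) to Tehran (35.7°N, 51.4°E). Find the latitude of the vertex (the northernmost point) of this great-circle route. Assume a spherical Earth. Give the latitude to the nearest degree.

The great circle lies in the plane with unit normal n̂ = (p₁ × p₂)/|p₁ × p₂|.
Here n̂_z ≈ -0.728; the vertex latitude is φ_max = arccos|n̂_z| ≈ 43.3°.

≈ 43°N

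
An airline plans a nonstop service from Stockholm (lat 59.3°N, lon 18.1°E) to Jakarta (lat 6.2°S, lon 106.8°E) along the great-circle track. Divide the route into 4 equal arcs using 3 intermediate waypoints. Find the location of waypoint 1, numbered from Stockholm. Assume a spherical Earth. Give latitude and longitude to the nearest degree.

Write both endpoints as unit vectors p₁, p₂ with components (cos φ cos λ, cos φ sin λ, sin φ).
The central angle between the endpoints is δ = arccos(p₁·p₂) ≈ 1.652 rad (94.7°).
Interpolate at f = 1/4 with slerp weights a = sin((1−f)δ)/sin δ ≈ 0.949, b = sin(fδ)/sin δ ≈ 0.403.
p = a·p₁ + b·p₂ ≈ (0.345, 0.534, 0.772); φ = arcsin(p_z) ≈ 50.55°, λ = atan2(p_y, p_x) ≈ 57.15°.

≈ lat 51°N, lon 57°E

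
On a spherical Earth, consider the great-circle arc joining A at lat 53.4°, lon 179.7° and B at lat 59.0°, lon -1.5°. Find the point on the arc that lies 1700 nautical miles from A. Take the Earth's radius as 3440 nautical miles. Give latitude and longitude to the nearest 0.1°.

≈ lat 81.7°, lon -178.1°

Write both endpoints as unit vectors p₁, p₂ with components (cos φ cos λ, cos φ sin λ, sin φ).
The central angle between the endpoints is δ = arccos(p₁·p₂) ≈ 1.180 rad (67.6°). The total great-circle distance is δ·R ≈ 1.180 × 3440 ≈ 4058 nmi, so the target fraction is f = 1700/4058 ≈ 0.419.
Interpolate at f ≈ 0.419 with slerp weights a = sin((1−f)δ)/sin δ ≈ 0.685, b = sin(fδ)/sin δ ≈ 0.513.
p = a·p₁ + b·p₂ ≈ (-0.144, -0.005, 0.990); φ = arcsin(p_z) ≈ 81.71°, λ = atan2(p_y, p_x) ≈ -178.10°.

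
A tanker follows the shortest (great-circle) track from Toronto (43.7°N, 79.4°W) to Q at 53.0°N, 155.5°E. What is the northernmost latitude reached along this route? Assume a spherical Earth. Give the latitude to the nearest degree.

The great circle lies in the plane with unit normal n̂ = (p₁ × p₂)/|p₁ × p₂|.
Here n̂_z ≈ -0.373; the vertex latitude is φ_max = arccos|n̂_z| ≈ 68.1°.

≈ 68°N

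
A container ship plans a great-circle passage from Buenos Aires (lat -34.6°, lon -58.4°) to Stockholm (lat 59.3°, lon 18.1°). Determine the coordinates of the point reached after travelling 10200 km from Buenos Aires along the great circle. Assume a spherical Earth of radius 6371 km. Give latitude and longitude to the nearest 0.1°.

The haversine formula gives a central angle δ ≈ 1.972 rad (113.0°) between the endpoints. The total great-circle distance is δ·R ≈ 1.972 × 6371 ≈ 12561 km, so the target fraction is f = 10200/12561 ≈ 0.812.
Interpolate at f ≈ 0.812 with slerp weights a = sin((1−f)δ)/sin δ ≈ 0.393, b = sin(fδ)/sin δ ≈ 1.086.
p = a·p₁ + b·p₂ ≈ (0.696, -0.104, 0.710); φ = arcsin(p_z) ≈ 45.24°, λ = atan2(p_y, p_x) ≈ -8.46°.

≈ lat 45.2°, lon -8.5°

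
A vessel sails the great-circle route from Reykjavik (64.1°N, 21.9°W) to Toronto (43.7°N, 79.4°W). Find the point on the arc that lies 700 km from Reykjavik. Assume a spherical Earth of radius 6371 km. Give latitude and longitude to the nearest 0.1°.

Write both endpoints as unit vectors p₁, p₂ with components (cos φ cos λ, cos φ sin λ, sin φ).
The central angle between the endpoints is δ = arccos(p₁·p₂) ≈ 0.658 rad (37.7°). The total great-circle distance is δ·R ≈ 0.658 × 6371 ≈ 4193 km, so the target fraction is f = 700/4193 ≈ 0.167.
Interpolate at f ≈ 0.167 with slerp weights a = sin((1−f)δ)/sin δ ≈ 0.852, b = sin(fδ)/sin δ ≈ 0.179.
p = a·p₁ + b·p₂ ≈ (0.369, -0.266, 0.890); φ = arcsin(p_z) ≈ 62.92°, λ = atan2(p_y, p_x) ≈ -35.80°.

≈ 62.9°N, 35.8°W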